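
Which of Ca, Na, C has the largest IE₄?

Na

The fourth ionization energy removes an electron from the +3 ion. For each element: Ca³⁺ is already 1 electron into the core; Na³⁺ is already 2 electrons into the core; C³⁺ still has 1 valence electron.
Pulling an electron out of a noble-gas core costs far more than removing a remaining valence electron, so Ca and Na sit at the high end of IE_4.
The numbers (kJ/mol): Ca 6491, Na 9543, C 6223.
Putting it together, IE_4: C < Ca < Na.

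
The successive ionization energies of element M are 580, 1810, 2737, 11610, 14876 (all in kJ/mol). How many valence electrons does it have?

3

Look for the largest jump between consecutive ionization energies: IE4/IE3 ≈ 4.2, far larger than any earlier ratio.
That jump marks the point where a core electron is being removed. So the atom has 3 valence electrons.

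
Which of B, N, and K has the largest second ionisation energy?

K

Consider each +1 ion: B⁺ still has 2 valence electrons; N⁺ still has 4 valence electrons; K⁺ is the bare [Ar] core.
Breaking into a closed-shell core is much more expensive than removing a leftover valence electron — K has the largest IE_2 here.
Valence configurations: B⁺ [He]2s², N⁺ [He]2s²2p².
Tabulated IE_2 (kJ/mol): B 2427, N 2856, K 3052.
So the second ionization energies run B < N < K.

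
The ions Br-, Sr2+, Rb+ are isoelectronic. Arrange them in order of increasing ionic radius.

Sr2+ < Rb+ < Br-

All of these have 36 electrons, so size is governed by nuclear charge alone: the more protons, the stronger the pull on the same electron cloud, and the smaller the ion.
Nuclear charges: Sr2+ (Z=38), Rb+ (Z=37), Br- (Z=35).
Smallest to largest: Sr2+ < Rb+ < Br-.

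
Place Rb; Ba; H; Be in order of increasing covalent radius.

H < Be < Ba < Rb

Across a period the added protons contract the valence shell; down a group each new principal shell makes the atom larger.
Neither a single period nor a single group — weigh both effects.
Be > H: period and group pull opposite ways; the down-group shift dominates (102 vs 32 pm).
Ba > Be: they share group 2; the group trend gives Ba the larger value.
Rb > Ba: period and group pull opposite ways; the across-period shift dominates (210 vs 196 pm).
Tabulated atomic radius (pm): H 32, Be 102, Rb 210, Ba 196.
So from smallest to largest: H < Be < Ba < Rb.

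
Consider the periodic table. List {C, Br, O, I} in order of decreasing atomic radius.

C is in period 2, group 14; O is in period 2, group 16; Br is in period 4, group 17; I is in period 5, group 17.
Atomic radius shrinks across a period as nuclear charge pulls the same shell inward, and grows down a group as new shells are added.
These span different periods and groups, so the two trends combine.
C > O: C lies to the left of O in period 2, so the across-period effect alone puts C larger.
Br > C: the two effects oppose for this pair; the down-group effect wins (114 vs 75 pm).
I > Br: they share group 17; the group trend gives I the larger value.
For reference (pm): C 75, O 63, Br 114, I 133.
So from largest to smallest: I > Br > C > O.

I, Br, C, O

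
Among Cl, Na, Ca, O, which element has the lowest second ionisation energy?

The second ionization energy removes an electron from the +1 ion. For each element: Cl⁺ still has 6 valence electrons; Na⁺ is the bare [Ne] core; Ca⁺ still has 1 valence electron; O⁺ still has 5 valence electrons.
Breaking into a closed-shell core is much more expensive than removing a leftover valence electron — Na has the largest IE_2 here.
Valence configurations: Cl⁺ [Ne]3s²3p⁴, Ca⁺ [Ar]4s¹, O⁺ [He]2s²2p³.
Tabulated IE_2 (kJ/mol): Cl 2298, Na 4562, Ca 1145, O 3388.
Overall IE_2 order: Ca < Cl < O < Na.

Ca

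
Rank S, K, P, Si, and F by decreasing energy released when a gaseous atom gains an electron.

Adding an electron releases more energy for atoms nearer the top right (short of the noble gases).
Here both period and group differ, so the two effects have to be weighed against each other.
P > K: both effects reinforce here, so P is clearly the higher of the two.
Si > P: this pair runs against the simple trend — see the exception note.
S > Si: both are in period 3; the period trend gives S the larger value.
F > S: relative to S, both the across-period and down-group shifts push F's electron affinity up.
Note the exception: Si has a higher electron affinity than P, contrary to the simple trend — adding an electron to P's half-filled 3p³ is unfavourable, so Si (3p²) has the more exothermic EA.
Tabulated electron affinity (kJ/mol): F 328, Si 134, P 72, S 200, K 48.
So from highest to lowest: F > S > Si > P > K.

F, S, Si, P, K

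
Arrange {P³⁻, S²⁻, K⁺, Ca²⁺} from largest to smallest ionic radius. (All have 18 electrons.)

P³⁻, S²⁻, K⁺, Ca²⁺

All of these have 18 electrons, so size is governed by nuclear charge alone: the more protons, the stronger the pull on the same electron cloud, and the smaller the ion.
Nuclear charges: Ca²⁺ (Z=20), K⁺ (Z=19), S²⁻ (Z=16), P³⁻ (Z=15).
Largest to smallest: P³⁻ > S²⁻ > K⁺ > Ca²⁺.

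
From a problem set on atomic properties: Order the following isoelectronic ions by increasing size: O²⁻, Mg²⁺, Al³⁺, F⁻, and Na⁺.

Al³⁺ < Mg²⁺ < Na⁺ < F⁻ < O²⁻

All of these have 10 electrons, so size is governed by nuclear charge alone: the more protons, the stronger the pull on the same electron cloud, and the smaller the ion.
Nuclear charges: Al³⁺ (Z=13), Mg²⁺ (Z=12), Na⁺ (Z=11), F⁻ (Z=9), O²⁻ (Z=8).
Smallest to largest: Al³⁺ < Mg²⁺ < Na⁺ < F⁻ < O²⁻.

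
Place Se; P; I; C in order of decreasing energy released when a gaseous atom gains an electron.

I > Se > C > P

C is in period 2, group 14; P is in period 3, group 15; Se is in period 4, group 16; I is in period 5, group 17.
EA tends to increase across a period and decrease down a group, though the pattern is less regular than for IE or radius.
These sit on a diagonal, where the across-period and down-group effects partly cancel.
C > P: the two effects oppose for this pair; the down-group effect wins (122 vs 72 kJ/mol).
Se > C: the two effects oppose for this pair; the across-period effect wins (195 vs 122 kJ/mol).
I > Se: the two effects oppose for this pair; the across-period effect wins (295 vs 195 kJ/mol).
Approximate values (kJ/mol): C 122, P 72, Se 195, I 295.
So from highest to lowest: I > Se > C > P.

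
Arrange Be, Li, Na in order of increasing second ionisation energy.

Be < Na < Li

After 1 electron has been removed, what remains? Be⁺ still has 1 valence electron; Li⁺ is the bare [He] core; Na⁺ is the bare [Ne] core.
Breaking into a closed-shell core is much more expensive than removing a leftover valence electron — Na and Li have the largest IE_2 here.
Approximate IE_2 values (kJ/mol): Be 1757, Li 7298, Na 4562.
Overall IE_2 order: Be < Na < Li.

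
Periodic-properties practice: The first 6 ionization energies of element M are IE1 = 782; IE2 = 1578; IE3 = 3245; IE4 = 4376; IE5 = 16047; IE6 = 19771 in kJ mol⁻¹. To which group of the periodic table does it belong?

Group 14

Look for the largest jump between consecutive ionization energies: IE5/IE4 ≈ 3.7, far larger than any earlier ratio.
That jump marks the point where a core electron is being removed. So the atom has 4 valence electrons.
A main-group element with 4 valence electrons is in group 14.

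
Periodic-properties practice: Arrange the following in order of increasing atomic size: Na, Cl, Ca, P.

Cl, P, Na, Ca

Moving right in a period, electrons are added to the same shell under a stronger nuclear pull, so atoms get smaller; moving down, a new shell is opened and atoms get larger.
Neither a single period nor a single group — weigh both effects.
P > Cl: both are in period 3; the period trend gives P the larger value.
Na > P: both are in period 3; the period trend gives Na the larger value.
Ca > Na: period and group pull opposite ways; the down-group shift dominates (171 vs 155 pm).
Tabulated atomic radius (pm): Na 155, P 111, Cl 99, Ca 171.
So from smallest to largest: Cl < P < Na < Ca.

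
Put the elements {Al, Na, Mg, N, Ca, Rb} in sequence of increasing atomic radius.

N < Al < Mg < Na < Ca < Rb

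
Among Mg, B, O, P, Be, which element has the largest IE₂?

O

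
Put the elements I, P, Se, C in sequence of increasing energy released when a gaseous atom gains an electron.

P, C, Se, I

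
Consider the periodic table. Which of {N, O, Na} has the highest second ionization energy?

Na

The second ionization energy removes an electron from the +1 ion. For each element: N⁺ still has 4 valence electrons; O⁺ still has 5 valence electrons; Na⁺ is the bare [Ne] core.
Pulling an electron out of a noble-gas core costs far more than removing a remaining valence electron, so Na sits at the high end of IE_2.
Valence configurations: N⁺ [He]2s²2p², O⁺ [He]2s²2p³.
Approximate IE_2 values (kJ/mol): N 2856, O 3388, Na 4562.
Hence IE_2: N < O < Na.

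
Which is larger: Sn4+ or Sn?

Sn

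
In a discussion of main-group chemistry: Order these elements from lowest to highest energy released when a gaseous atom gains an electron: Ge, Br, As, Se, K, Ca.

Ca < K < As < Ge < Se < Br

Electron affinity generally becomes more exothermic across a period toward the halogens and less exothermic down a group.
All lie in period 4; the across-period trend (electron affinity increases left to right) applies, with the exception below.
Note the exception: K has a higher electron affinity than Ca, contrary to the simple trend — adding an electron to Ca (ns²) has to open a new, higher-energy np subshell, which is unfavourable.
Note the exception: Ge has a higher electron affinity than As, contrary to the simple trend — adding an electron to As's half-filled 4p³ is unfavourable, so Ge (4p²) has the more exothermic EA.
Approximate values (kJ/mol): K 48, Ca 2, Ge 119, As 78, Se 195, Br 325.
So from lowest to highest: Ca < K < As < Ge < Se < Br.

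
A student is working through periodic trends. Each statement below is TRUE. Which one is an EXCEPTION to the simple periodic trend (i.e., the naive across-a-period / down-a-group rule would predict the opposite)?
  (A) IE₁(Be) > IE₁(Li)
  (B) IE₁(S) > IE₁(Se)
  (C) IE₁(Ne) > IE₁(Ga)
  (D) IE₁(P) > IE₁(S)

(D)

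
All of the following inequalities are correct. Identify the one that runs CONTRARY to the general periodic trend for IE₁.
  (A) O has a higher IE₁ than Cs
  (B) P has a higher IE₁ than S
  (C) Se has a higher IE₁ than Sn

(B)

The general trend: IE₁ increases across a period and decreases down a group.
(A) O (period 2, group 16) vs Cs (period 6, group 1): the stated order agrees with the simple trend.
(B) P (period 3, group 15) vs S (period 3, group 16): the stated order contradicts the simple trend.
(C) Se (period 4, group 16) vs Sn (period 5, group 14): the stated order agrees with the simple trend.
The exception is (B): S (3p⁴) ionizes more easily than half-filled P (3p³) because the paired 3p electron in S is pushed out by e⁻–e⁻ repulsion.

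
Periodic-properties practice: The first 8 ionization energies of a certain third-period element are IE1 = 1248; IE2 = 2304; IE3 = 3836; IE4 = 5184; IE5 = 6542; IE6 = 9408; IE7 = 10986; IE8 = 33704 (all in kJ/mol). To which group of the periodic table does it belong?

Group 17

Look for the largest jump between consecutive ionization energies: IE8/IE7 ≈ 3.1, far larger than any earlier ratio.
That jump marks the point where a core electron is being removed. So the atom has 7 valence electrons.
A main-group element with 7 valence electrons is in group 17.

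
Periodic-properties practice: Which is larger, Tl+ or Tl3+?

Both ions have Z = 81 protons, but Tl3+ has lost more electrons, so its remaining electrons feel a larger effective nuclear charge per electron and are pulled in more tightly.
Higher positive charge → smaller ion, so Tl+ > Tl3+.

Tl+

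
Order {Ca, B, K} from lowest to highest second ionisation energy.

IE_2 is the cost of taking one more electron from the +1 cation: Ca⁺ still has 1 valence electron; B⁺ still has 2 valence electrons; K⁺ is the bare [Ar] core.
Breaking into a closed-shell core is much more expensive than removing a leftover valence electron — K has the largest IE_2 here.
Valence configurations: Ca⁺ [Ar]4s¹, B⁺ [He]2s².
Approximate IE_2 values (kJ/mol): Ca 1145, B 2427, K 3052.
Hence IE_2: Ca < B < K.

Ca < B < K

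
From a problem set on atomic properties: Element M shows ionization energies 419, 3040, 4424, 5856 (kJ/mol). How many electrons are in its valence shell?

Look for the largest jump between consecutive ionization energies: IE2/IE1 ≈ 7.3, far larger than any earlier ratio.
That jump marks the point where a core electron is being removed. So the atom has 1 valence electron.

1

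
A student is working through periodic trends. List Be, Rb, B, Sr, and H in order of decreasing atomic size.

Rb > Sr > Be > B > H

Across a period the added protons contract the valence shell; down a group each new principal shell makes the atom larger.
Neither a single period nor a single group — weigh both effects.
B > H: period and group pull opposite ways; the down-group shift dominates (85 vs 32 pm).
Be > B: both are in period 2; the period trend gives Be the larger value.
Sr > Be: they share group 2; the group trend gives Sr the larger value.
Rb > Sr: both are in period 5; the period trend gives Rb the larger value.
Tabulated atomic radius (pm): H 32, Be 102, B 85, Rb 210, Sr 185.
So from largest to smallest: Rb > Sr > Be > B > H.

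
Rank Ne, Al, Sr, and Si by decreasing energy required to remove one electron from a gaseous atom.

Removing the outermost electron gets harder across a period and easier down a group.
Here both period and group differ, so the two effects have to be weighed against each other.
Al > Sr: both effects reinforce here, so Al is clearly the higher of the two.
Si > Al: Si lies to the right of Al in period 3, so the across-period effect alone puts Si higher.
Ne > Si: relative to Si, both the across-period and down-group shifts push Ne's first ionization energy up.
For reference (kJ/mol): Ne 2081, Al 578, Si 786, Sr 550.
So from highest to lowest: Ne > Si > Al > Sr.

Ne > Si > Al > Sr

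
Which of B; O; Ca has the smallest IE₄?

Ca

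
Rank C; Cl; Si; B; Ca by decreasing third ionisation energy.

Ca, C, Cl, B, Si

Consider each +2 ion: C²⁺ still has 2 valence electrons; Cl²⁺ still has 5 valence electrons; Si²⁺ still has 2 valence electrons; B²⁺ still has 1 valence electron; Ca²⁺ is the bare [Ar] core.
Pulling an electron out of a noble-gas core costs far more than removing a remaining valence electron, so Ca sits at the high end of IE_3.
Valence configurations: C²⁺ [He]2s², Cl²⁺ [Ne]3s²3p³, Si²⁺ [Ne]3s², B²⁺ [He]2s¹.
The numbers (kJ/mol): C 4620, Cl 3822, Si 3232, B 3660, Ca 4912.
Putting it together, IE_3: Si < B < Cl < C < Ca.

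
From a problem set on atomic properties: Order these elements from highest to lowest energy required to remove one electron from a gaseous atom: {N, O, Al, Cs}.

IE₁ increases left→right with effective nuclear charge and decreases top→bottom as the valence shell moves farther out.
Neither a single period nor a single group — weigh both effects.
Al > Cs: relative to Cs, both the across-period and down-group shifts push Al's first ionization energy up.
O > Al: relative to Al, both the across-period and down-group shifts push O's first ionization energy up.
N > O: this pair runs against the simple trend — see the exception note.
Note the exception: N has a higher first ionization energy than O, contrary to the simple trend — pairing an electron in O's 2p⁴ costs repulsion energy, so O ionizes more easily than half-filled N (2p³).
Approximate values (kJ/mol): N 1402, O 1314, Al 578, Cs 376.
So from highest to lowest: N > O > Al > Cs.

N, O, Al, Cs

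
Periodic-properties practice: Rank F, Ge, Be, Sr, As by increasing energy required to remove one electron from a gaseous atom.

Sr, Ge, Be, As, F

Removing the outermost electron gets harder across a period and easier down a group.
Here both period and group differ, so the two effects have to be weighed against each other.
Ge > Sr: relative to Sr, both the across-period and down-group shifts push Ge's first ionization energy up.
Be > Ge: period and group pull opposite ways; the down-group shift dominates (900 vs 762 kJ/mol).
As > Be: the two effects oppose for this pair; the across-period effect wins (947 vs 900 kJ/mol).
F > As: relative to As, both the across-period and down-group shifts push F's first ionization energy up.
Approximate values (kJ/mol): Be 900, F 1681, Ge 762, As 947, Sr 550.
So from lowest to highest: Sr < Ge < Be < As < F.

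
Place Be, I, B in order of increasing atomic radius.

B, Be, I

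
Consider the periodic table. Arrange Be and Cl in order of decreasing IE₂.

After 1 electron has been removed, what remains? Be⁺ still has 1 valence electron; Cl⁺ still has 6 valence electrons.
All are still removing valence electrons, so compare the +1 ions as you would atoms: IE_2 generally rises across a period (higher Z_eff) and falls down a group (larger shell), subject to the usual subshell exceptions.
Valence configurations: Be⁺ [He]2s¹, Cl⁺ [Ne]3s²3p⁴.
Approximate IE_2 values (kJ/mol): Be 1757, Cl 2298.
So the second ionization energies run Be < Cl.

Cl > Be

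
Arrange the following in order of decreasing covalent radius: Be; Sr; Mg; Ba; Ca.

Be is in period 2, group 2; Mg is in period 3, group 2; Ca is in period 4, group 2; Sr is in period 5, group 2; Ba is in period 6, group 2.
Atomic radius shrinks across a period as nuclear charge pulls the same shell inward, and grows down a group as new shells are added.
All are in group 2, so atomic radius increases down the group.
So from largest to smallest: Ba > Sr > Ca > Mg > Be.

Ba > Sr > Ca > Mg > Be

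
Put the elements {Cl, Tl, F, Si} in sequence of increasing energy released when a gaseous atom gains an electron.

F is in period 2, group 17; Si is in period 3, group 14; Cl is in period 3, group 17; Tl is in period 6, group 13.
Adding an electron releases more energy for atoms nearer the top right (short of the noble gases).
Neither a single period nor a single group — weigh both effects.
Si > Tl: both effects reinforce here, so Si is clearly the higher of the two.
F > Si: relative to Si, both the across-period and down-group shifts push F's electron affinity up.
Cl > F: this pair runs against the simple trend — see the exception note.
Note the exception: Cl has a higher electron affinity than F, contrary to the simple trend — F's small 2p subshell makes the incoming electron feel strong e⁻–e⁻ repulsion, so Cl actually releases more energy on gaining an electron.
Approximate values (kJ/mol): F 328, Si 134, Cl 349, Tl 19.
So from lowest to highest: Tl < Si < F < Cl.

Tl < Si < F < Cl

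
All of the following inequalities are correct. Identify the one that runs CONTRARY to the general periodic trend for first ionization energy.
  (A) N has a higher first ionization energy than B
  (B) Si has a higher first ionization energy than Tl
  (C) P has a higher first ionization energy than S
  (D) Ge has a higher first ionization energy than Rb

The general trend: first ionization energy increases across a period and decreases down a group.
(A) N (period 2, group 15) vs B (period 2, group 13): the stated order agrees with the simple trend.
(B) Si (period 3, group 14) vs Tl (period 6, group 13): the stated order agrees with the simple trend.
(C) P (period 3, group 15) vs S (period 3, group 16): the stated order contradicts the simple trend.
(D) Ge (period 4, group 14) vs Rb (period 5, group 1): the stated order agrees with the simple trend.
The exception is (C): S (3p⁴) ionizes more easily than half-filled P (3p³) because the paired 3p electron in S is pushed out by e⁻–e⁻ repulsion.

(C)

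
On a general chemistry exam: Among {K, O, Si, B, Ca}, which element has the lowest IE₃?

Si

IE_3 is the cost of taking one more electron from the +2 cation: K²⁺ is already 1 electron into the core; O²⁺ still has 4 valence electrons; Si²⁺ still has 2 valence electrons; B²⁺ still has 1 valence electron; Ca²⁺ is the bare [Ar] core.
Usually core removal costs more than valence removal, but here the competition is close: a tightly held n=2 valence electron can cost more to remove than an n=3 core electron, so the actual values have to decide it.
Valence configurations: O²⁺ [He]2s²2p², Si²⁺ [Ne]3s², B²⁺ [He]2s¹.
Approximate IE_3 values (kJ/mol): K 4420, O 5300, Si 3232, B 3660, Ca 4912.
Putting it together, IE_3: Si < B < K < Ca < O.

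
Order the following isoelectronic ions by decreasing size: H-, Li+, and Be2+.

H-, Li+, Be2+

All of these have 2 electrons, so size is governed by nuclear charge alone: the more protons, the stronger the pull on the same electron cloud, and the smaller the ion.
Nuclear charges: Be2+ (Z=4), Li+ (Z=3), H- (Z=1).
Largest to smallest: H- > Li+ > Be2+.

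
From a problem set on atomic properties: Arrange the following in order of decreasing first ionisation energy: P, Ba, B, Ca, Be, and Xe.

Xe > P > Be > B > Ca > Ba

First ionization energy rises across a period (greater Z_eff holds electrons more tightly) and falls down a group (valence electrons are farther from the nucleus).
These span different periods and groups, so the two trends combine.
Ca > Ba: Ca sits above Ba in group 2, so the down-group effect alone puts Ca higher.
B > Ca: relative to Ca, both the across-period and down-group shifts push B's first ionization energy up.
Be > B: this pair runs against the simple trend — see the exception note.
P > Be: period and group pull opposite ways; the across-period shift dominates (1012 vs 900 kJ/mol).
Xe > P: the two effects oppose for this pair; the across-period effect wins (1170 vs 1012 kJ/mol).
Note the exception: Be has a higher first ionization energy than B, contrary to the simple trend — removing B's lone 2p electron is easier than breaking Be's filled 2s².
For reference (kJ/mol): Be 900, B 801, P 1012, Ca 590, Xe 1170, Ba 503.
So from highest to lowest: Xe > P > Be > B > Ca > Ba.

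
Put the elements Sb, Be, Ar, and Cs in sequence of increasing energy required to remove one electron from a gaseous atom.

Be is in period 2, group 2; Ar is in period 3, group 18; Sb is in period 5, group 15; Cs is in period 6, group 1.
IE₁ increases left→right with effective nuclear charge and decreases top→bottom as the valence shell moves farther out.
Neither a single period nor a single group — weigh both effects.
Sb > Cs: relative to Cs, both the across-period and down-group shifts push Sb's first ionization energy up.
Be > Sb: the two effects oppose for this pair; the down-group effect wins (900 vs 831 kJ/mol).
Ar > Be: period and group pull opposite ways; the across-period shift dominates (1521 vs 900 kJ/mol).
Tabulated first ionization energy (kJ/mol): Be 900, Ar 1521, Sb 831, Cs 376.
So from lowest to highest: Cs < Sb < Be < Ar.

Cs < Sb < Be < Ar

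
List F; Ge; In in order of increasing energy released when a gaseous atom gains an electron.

In < Ge < F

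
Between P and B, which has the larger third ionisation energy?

B

Consider each +2 ion: P²⁺ still has 3 valence electrons; B²⁺ still has 1 valence electron.
All are still removing valence electrons, so compare the +2 ions as you would atoms: IE_3 generally rises across a period (higher Z_eff) and falls down a group (larger shell), subject to the usual subshell exceptions.
Valence configurations: P²⁺ [Ne]3s²3p¹, B²⁺ [He]2s¹.
Approximate IE_3 values (kJ/mol): P 2914, B 3660.
Putting it together, IE_3: P < B.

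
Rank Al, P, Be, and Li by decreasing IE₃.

Be > Li > P > Al

After 2 electrons have been removed, what remains? Al²⁺ still has 1 valence electron; P²⁺ still has 3 valence electrons; Be²⁺ is the bare [He] core; Li²⁺ is already 1 electron into the core.
Pulling an electron out of a noble-gas core costs far more than removing a remaining valence electron, so Li and Be sit at the high end of IE_3.
Valence configurations: Al²⁺ [Ne]3s¹, P²⁺ [Ne]3s²3p¹.
Tabulated IE_3 (kJ/mol): Al 2745, P 2914, Be 14849, Li 11815.
Putting it together, IE_3: Al < P < Li < Be.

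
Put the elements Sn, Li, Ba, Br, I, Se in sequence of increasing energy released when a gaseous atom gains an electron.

Ba < Li < Sn < Se < I < Br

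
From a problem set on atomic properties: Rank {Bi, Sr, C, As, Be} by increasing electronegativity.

Sr < Be < Bi < As < C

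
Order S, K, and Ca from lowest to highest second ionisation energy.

Consider each +1 ion: S⁺ still has 5 valence electrons; K⁺ is the bare [Ar] core; Ca⁺ still has 1 valence electron.
Core electrons are held far more tightly than valence electrons, so K tops the IE_2 order.
Valence configurations: S⁺ [Ne]3s²3p³, Ca⁺ [Ar]4s¹.
Tabulated IE_2 (kJ/mol): S 2252, K 3052, Ca 1145.
Hence IE_2: Ca < S < K.

Ca < S < K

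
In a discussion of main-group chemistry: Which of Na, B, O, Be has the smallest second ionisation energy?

Be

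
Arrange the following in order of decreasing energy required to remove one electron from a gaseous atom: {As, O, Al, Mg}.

O > As > Mg > Al

O is in period 2, group 16; Mg is in period 3, group 2; Al is in period 3, group 13; As is in period 4, group 15.
Removing the outermost electron gets harder across a period and easier down a group.
These span different periods and groups, so the two trends combine.
Mg > Al: this pair runs against the simple trend — see the exception note.
As > Mg: period and group pull opposite ways; the across-period shift dominates (947 vs 738 kJ/mol).
O > As: both effects reinforce here, so O is clearly the higher of the two.
Note the exception: Mg has a higher first ionization energy than Al, contrary to the simple trend — Al's single 3p electron is easier to remove than one from Mg's filled 3s².
Tabulated first ionization energy (kJ/mol): O 1314, Mg 738, Al 578, As 947.
So from highest to lowest: O > As > Mg > Al.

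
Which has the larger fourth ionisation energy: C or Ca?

Ca

IE_4 is the cost of taking one more electron from the +3 cation: C³⁺ still has 1 valence electron; Ca³⁺ is already 1 electron into the core.
Pulling an electron out of a noble-gas core costs far more than removing a remaining valence electron, so Ca sits at the high end of IE_4.
Tabulated IE_4 (kJ/mol): C 6223, Ca 6491.
Putting it together, IE_4: C < Ca.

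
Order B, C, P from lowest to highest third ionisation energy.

P < B < C

Consider each +2 ion: B²⁺ still has 1 valence electron; C²⁺ still has 2 valence electrons; P²⁺ still has 3 valence electrons.
All are still removing valence electrons, so compare the +2 ions as you would atoms: IE_3 generally rises across a period (higher Z_eff) and falls down a group (larger shell), subject to the usual subshell exceptions.
Valence configurations: B²⁺ [He]2s¹, C²⁺ [He]2s², P²⁺ [Ne]3s²3p¹.
The numbers (kJ/mol): B 3660, C 4620, P 2914.
Hence IE_3: P < B < C.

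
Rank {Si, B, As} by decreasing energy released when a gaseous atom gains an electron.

B is in period 2, group 13; Si is in period 3, group 14; As is in period 4, group 15.
Electron affinity generally becomes more exothermic across a period toward the halogens and less exothermic down a group.
These sit on a diagonal, where the across-period and down-group effects partly cancel.
As > B: the two effects oppose for this pair; the across-period effect wins (78 vs 27 kJ/mol).
Si > As: period and group pull opposite ways; the down-group shift dominates (134 vs 78 kJ/mol).
Approximate values (kJ/mol): B 27, Si 134, As 78.
So from highest to lowest: Si > As > B.

Si, As, B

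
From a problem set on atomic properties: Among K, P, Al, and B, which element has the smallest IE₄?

The fourth ionization energy removes an electron from the +3 ion. For each element: K³⁺ is already 2 electrons into the core; P³⁺ still has 2 valence electrons; Al³⁺ is the bare [Ne] core; B³⁺ is the bare [He] core.
Core electrons are held far more tightly than valence electrons, so K, Al and B top the IE_4 order.
Approximate IE_4 values (kJ/mol): K 5877, P 4964, Al 11577, B 25026.
So the fourth ionization energies run P < K < Al < B.

P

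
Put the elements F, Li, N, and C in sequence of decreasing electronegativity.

Li is in period 2, group 1; C is in period 2, group 14; N is in period 2, group 15; F is in period 2, group 17.
Smaller atoms with higher effective nuclear charge are more electronegative.
All lie in period 2, so electronegativity increases left to right.
So from highest to lowest: F > N > C > Li.

F, N, C, Li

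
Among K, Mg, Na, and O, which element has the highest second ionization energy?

Na

Consider each +1 ion: K⁺ is the bare [Ar] core; Mg⁺ still has 1 valence electron; Na⁺ is the bare [Ne] core; O⁺ still has 5 valence electrons.
Usually core removal costs more than valence removal, but here the competition is close: a tightly held n=2 valence electron can cost more to remove than an n=3 core electron, so the actual values have to decide it.
Valence configurations: Mg⁺ [Ne]3s¹, O⁺ [He]2s²2p³.
Tabulated IE_2 (kJ/mol): K 3052, Mg 1451, Na 4562, O 3388.
Overall IE_2 order: Mg < K < O < Na.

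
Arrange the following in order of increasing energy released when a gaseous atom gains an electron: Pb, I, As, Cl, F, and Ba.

F is in period 2, group 17; Cl is in period 3, group 17; As is in period 4, group 15; I is in period 5, group 17; Ba is in period 6, group 2; Pb is in period 6, group 14.
Electron affinity generally becomes more exothermic across a period toward the halogens and less exothermic down a group.
Neither a single period nor a single group — weigh both effects.
Pb > Ba: Pb lies to the right of Ba in period 6, so the across-period effect alone puts Pb higher.
As > Pb: both effects reinforce here, so As is clearly the higher of the two.
I > As: the two effects oppose for this pair; the across-period effect wins (295 vs 78 kJ/mol).
F > I: they share group 17; the group trend gives F the larger value.
Cl > F: this pair runs against the simple trend — see the exception note.
Note the exception: Cl has a higher electron affinity than F, contrary to the simple trend — F's small 2p subshell makes the incoming electron feel strong e⁻–e⁻ repulsion, so Cl actually releases more energy on gaining an electron.
Approximate values (kJ/mol): F 328, Cl 349, As 78, I 295, Ba 14, Pb 35.
So from lowest to highest: Ba < Pb < As < I < F < Cl.

Ba, Pb, As, I, F, Cl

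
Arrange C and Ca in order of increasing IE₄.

Consider each +3 ion: C³⁺ still has 1 valence electron; Ca³⁺ is already 1 electron into the core.
Breaking into a closed-shell core is much more expensive than removing a leftover valence electron — Ca has the largest IE_4 here.
The numbers (kJ/mol): C 6223, Ca 6491.
So the fourth ionization energies run C < Ca.

C < Ca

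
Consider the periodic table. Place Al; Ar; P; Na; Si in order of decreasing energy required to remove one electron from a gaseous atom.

Na is in period 3, group 1; Al is in period 3, group 13; Si is in period 3, group 14; P is in period 3, group 15; Ar is in period 3, group 18.
Removing the outermost electron gets harder across a period and easier down a group.
All lie in period 3, so first ionization energy increases left to right.
So from highest to lowest: Ar > P > Si > Al > Na.

Ar > P > Si > Al > Na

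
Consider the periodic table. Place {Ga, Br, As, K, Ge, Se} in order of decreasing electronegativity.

K is in period 4, group 1; Ga is in period 4, group 13; Ge is in period 4, group 14; As is in period 4, group 15; Se is in period 4, group 16; Br is in period 4, group 17.
Electronegativity increases across a period and decreases down a group, tracking effective nuclear charge and atomic size.
All lie in period 4, so electronegativity increases left to right.
So from highest to lowest: Br > Se > As > Ge > Ga > K.

Br, Se, As, Ge, Ga, K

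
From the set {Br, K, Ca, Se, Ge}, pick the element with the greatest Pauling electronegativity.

K is in period 4, group 1; Ca is in period 4, group 2; Ge is in period 4, group 14; Se is in period 4, group 16; Br is in period 4, group 17.
EN rises left→right (higher Z_eff, smaller atoms) and falls top→bottom (larger, more shielded atoms).
All lie in period 4, so electronegativity increases left to right.
The greatest Pauling electronegativity among these belongs to Br.

Br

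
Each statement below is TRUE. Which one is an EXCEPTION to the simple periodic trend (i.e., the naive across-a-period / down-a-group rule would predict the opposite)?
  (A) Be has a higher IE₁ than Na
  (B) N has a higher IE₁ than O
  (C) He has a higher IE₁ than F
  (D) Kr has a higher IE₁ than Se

(B)

The general trend: IE₁ increases across a period and decreases down a group.
(A) Be (period 2, group 2) vs Na (period 3, group 1): the stated order agrees with the simple trend.
(B) N (period 2, group 15) vs O (period 2, group 16): the stated order contradicts the simple trend.
(C) He (period 1, group 18) vs F (period 2, group 17): the stated order agrees with the simple trend.
(D) Kr (period 4, group 18) vs Se (period 4, group 16): the stated order agrees with the simple trend.
The exception is (B): pairing an electron in O's 2p⁴ costs repulsion energy, so O ionizes more easily than half-filled N (2p³).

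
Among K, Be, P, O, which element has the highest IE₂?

O

After 1 electron has been removed, what remains? K⁺ is the bare [Ar] core; Be⁺ still has 1 valence electron; P⁺ still has 4 valence electrons; O⁺ still has 5 valence electrons.
Usually core removal costs more than valence removal, but here the competition is close: a tightly held n=2 valence electron can cost more to remove than an n=3 core electron, so the actual values have to decide it.
Valence configurations: Be⁺ [He]2s¹, P⁺ [Ne]3s²3p², O⁺ [He]2s²2p³.
Tabulated IE_2 (kJ/mol): K 3052, Be 1757, P 1907, O 3388.
So the second ionization energies run Be < P < K < O.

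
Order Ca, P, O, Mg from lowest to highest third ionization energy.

IE_3 is the cost of taking one more electron from the +2 cation: Ca²⁺ is the bare [Ar] core; P²⁺ still has 3 valence electrons; O²⁺ still has 4 valence electrons; Mg²⁺ is the bare [Ne] core.
Usually core removal costs more than valence removal, but here the competition is close: a tightly held n=2 valence electron can cost more to remove than an n=3 core electron, so the actual values have to decide it.
Valence configurations: P²⁺ [Ne]3s²3p¹, O²⁺ [He]2s²2p².
The numbers (kJ/mol): Ca 4912, P 2914, O 5300, Mg 7733.
So the third ionization energies run P < Ca < O < Mg.

P, Ca, O, Mg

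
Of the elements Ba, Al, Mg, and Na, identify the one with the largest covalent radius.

Ba

Radius decreases left→right (rising Z_eff, same n) and increases top→bottom (higher n).
These span different periods and groups, so the two trends combine.
Mg > Al: both are in period 3; the period trend gives Mg the larger value.
Na > Mg: Na lies to the left of Mg in period 3, so the across-period effect alone puts Na larger.
Ba > Na: the two effects oppose for this pair; the down-group effect wins (196 vs 155 pm).
Tabulated atomic radius (pm): Na 155, Mg 139, Al 126, Ba 196.
The largest covalent radius among these belongs to Ba.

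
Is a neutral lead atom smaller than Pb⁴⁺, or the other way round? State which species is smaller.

Forming Pb⁴⁺ removes 4 electrons from Pb. Fewer electrons for the same nuclear charge means less shielding and a higher Z_eff on the remaining electrons.
A cation is smaller than its parent atom: Pb⁴⁺ < Pb.

Pb⁴⁺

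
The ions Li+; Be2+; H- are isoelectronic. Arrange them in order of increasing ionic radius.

All of these have 2 electrons, so size is governed by nuclear charge alone: the more protons, the stronger the pull on the same electron cloud, and the smaller the ion.
Nuclear charges: Be2+ (Z=4), Li+ (Z=3), H- (Z=1).
Smallest to largest: Be2+ < Li+ < H-.

Be2+ < Li+ < H-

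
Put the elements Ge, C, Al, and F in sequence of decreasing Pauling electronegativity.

C is in period 2, group 14; F is in period 2, group 17; Al is in period 3, group 13; Ge is in period 4, group 14.
Atoms toward the upper right of the periodic table pull bonding electrons most strongly.
These span different periods and groups, so the two trends combine.
Ge > Al: period and group pull opposite ways; the across-period shift dominates (2.01 vs 1.61).
C > Ge: they share group 14; the group trend gives C the larger value.
F > C: F lies to the right of C in period 2, so the across-period effect alone puts F higher.
For reference (Pauling): C 2.55, F 3.98, Al 1.61, Ge 2.01.
So from highest to lowest: F > C > Ge > Al.

F > C > Ge > Al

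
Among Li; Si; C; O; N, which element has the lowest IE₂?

Si

The second ionization energy removes an electron from the +1 ion. For each element: Li⁺ is the bare [He] core; Si⁺ still has 3 valence electrons; C⁺ still has 3 valence electrons; O⁺ still has 5 valence electrons; N⁺ still has 4 valence electrons.
Breaking into a closed-shell core is much more expensive than removing a leftover valence electron — Li has the largest IE_2 here.
Valence configurations: Si⁺ [Ne]3s²3p¹, C⁺ [He]2s²2p¹, O⁺ [He]2s²2p³, N⁺ [He]2s²2p².
Tabulated IE_2 (kJ/mol): Li 7298, Si 1577, C 2353, O 3388, N 2856.
So the second ionization energies run Si < C < N < O < Li.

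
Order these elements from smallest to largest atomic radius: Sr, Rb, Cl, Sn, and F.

F is in period 2, group 17; Cl is in period 3, group 17; Rb is in period 5, group 1; Sr is in period 5, group 2; Sn is in period 5, group 14.
Atomic radius shrinks across a period as nuclear charge pulls the same shell inward, and grows down a group as new shells are added.
Neither a single period nor a single group — weigh both effects.
Cl > F: Cl sits below F in group 17, so the down-group effect alone puts Cl larger.
Sn > Cl: relative to Cl, both the across-period and down-group shifts push Sn's atomic radius up.
Sr > Sn: both are in period 5; the period trend gives Sr the larger value.
Rb > Sr: Rb lies to the left of Sr in period 5, so the across-period effect alone puts Rb larger.
Approximate values (pm): F 64, Cl 99, Rb 210, Sr 185, Sn 140.
So from smallest to largest: F < Cl < Sn < Sr < Rb.

F < Cl < Sn < Sr < Rb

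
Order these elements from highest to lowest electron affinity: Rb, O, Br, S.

Br, S, O, Rb

O is in period 2, group 16; S is in period 3, group 16; Br is in period 4, group 17; Rb is in period 5, group 1.
EA tends to increase across a period and decrease down a group, though the pattern is less regular than for IE or radius.
Here both period and group differ, so the two effects have to be weighed against each other.
O > Rb: both effects reinforce here, so O is clearly the higher of the two.
S > O: this pair runs against the simple trend — see the exception note.
Br > S: the two effects oppose for this pair; the across-period effect wins (325 vs 200 kJ/mol).
Note the exception: S has a higher electron affinity than O, contrary to the simple trend — the compact 2p subshell of O repels the added electron more than S's larger 3p does.
Tabulated electron affinity (kJ/mol): O 141, S 200, Br 325, Rb 47.
So from highest to lowest: Br > S > O > Rb.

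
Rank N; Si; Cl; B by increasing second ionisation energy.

Si < Cl < B < N

Consider each +1 ion: N⁺ still has 4 valence electrons; Si⁺ still has 3 valence electrons; Cl⁺ still has 6 valence electrons; B⁺ still has 2 valence electrons.
All are still removing valence electrons, so compare the +1 ions as you would atoms: IE_2 generally rises across a period (higher Z_eff) and falls down a group (larger shell), subject to the usual subshell exceptions.
Valence configurations: N⁺ [He]2s²2p², Si⁺ [Ne]3s²3p¹, Cl⁺ [Ne]3s²3p⁴, B⁺ [He]2s².
Approximate IE_2 values (kJ/mol): N 2856, Si 1577, Cl 2298, B 2427.
Overall IE_2 order: Si < Cl < B < N.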